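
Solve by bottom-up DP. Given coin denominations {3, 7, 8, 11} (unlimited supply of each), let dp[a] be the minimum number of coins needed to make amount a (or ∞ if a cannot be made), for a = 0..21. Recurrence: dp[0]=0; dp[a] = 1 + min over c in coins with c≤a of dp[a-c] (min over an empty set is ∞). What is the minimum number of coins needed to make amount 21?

3

 a  0  1  2  3  4  5  6  7  8  9 10 11 12 13 14 15 16 17 18 19 20 21
dp  0  -  -  1  -  -  2  1  1  3  2  1  4  3  2  2  2  3  2  2  4  3
(- denotes ∞ / unreachable)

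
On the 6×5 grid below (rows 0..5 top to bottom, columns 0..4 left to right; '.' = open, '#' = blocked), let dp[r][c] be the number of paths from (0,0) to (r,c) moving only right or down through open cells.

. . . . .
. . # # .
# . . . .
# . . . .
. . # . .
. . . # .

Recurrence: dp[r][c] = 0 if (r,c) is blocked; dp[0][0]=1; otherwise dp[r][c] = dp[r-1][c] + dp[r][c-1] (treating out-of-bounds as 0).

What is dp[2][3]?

2

r\c   0   1   2   3   4
  0   1   1   1   1   1
  1   1   2   0   0   1
  2   0   2   2   2   3
  3   0   2   4   6   9
  4   0   2   0   6  15
  5   0   2   2   0  15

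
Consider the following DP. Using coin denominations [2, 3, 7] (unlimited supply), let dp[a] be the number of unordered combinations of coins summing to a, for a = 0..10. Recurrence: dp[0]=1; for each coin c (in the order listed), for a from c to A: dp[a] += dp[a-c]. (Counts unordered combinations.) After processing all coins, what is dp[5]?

after  coin     0     1     2     3     4     5     6     7     8     9    10
          2     1     0     1     0     1     0     1     0     1     0     1
          3     1     0     1     1     1     1     2     1     2     2     2
          7     1     0     1     1     1     1     2     2     2     3     3

1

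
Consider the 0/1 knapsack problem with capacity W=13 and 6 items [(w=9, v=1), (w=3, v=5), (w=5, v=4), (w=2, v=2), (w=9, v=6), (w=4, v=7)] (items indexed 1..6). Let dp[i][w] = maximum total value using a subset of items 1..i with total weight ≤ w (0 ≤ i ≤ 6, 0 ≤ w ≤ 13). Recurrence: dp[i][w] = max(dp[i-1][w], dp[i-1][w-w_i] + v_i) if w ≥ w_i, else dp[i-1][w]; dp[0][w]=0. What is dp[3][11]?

i\w   0   1   2   3   4   5   6   7   8   9  10  11  12  13
  0   0   0   0   0   0   0   0   0   0   0   0   0   0   0
  1   0   0   0   0   0   0   0   0   0   1   1   1   1   1
  2   0   0   0   5   5   5   5   5   5   5   5   5   6   6
  3   0   0   0   5   5   5   5   5   9   9   9   9   9   9
  4   0   0   2   5   5   7   7   7   9   9  11  11  11  11
  5   0   0   2   5   5   7   7   7   9   9  11  11  11  11
  6   0   0   2   5   7   7   9  12  12  14  14  14  16  16

9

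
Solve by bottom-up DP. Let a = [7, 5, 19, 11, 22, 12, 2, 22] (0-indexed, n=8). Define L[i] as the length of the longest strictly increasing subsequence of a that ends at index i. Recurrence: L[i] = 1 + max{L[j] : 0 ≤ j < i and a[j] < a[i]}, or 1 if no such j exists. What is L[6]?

1

   i    0    1    2    3    4    5    6    7
a[i]    7    5   19   11   22   12    2   22
L[i]    1    1    2    2    3    3    1    4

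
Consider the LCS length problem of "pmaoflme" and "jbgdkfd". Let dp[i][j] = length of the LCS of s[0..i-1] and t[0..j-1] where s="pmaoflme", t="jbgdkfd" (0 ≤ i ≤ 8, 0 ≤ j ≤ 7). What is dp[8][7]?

   ''  j  b  g  d  k  f  d
''  0  0  0  0  0  0  0  0
 p  0  0  0  0  0  0  0  0
 m  0  0  0  0  0  0  0  0
 a  0  0  0  0  0  0  0  0
 o  0  0  0  0  0  0  0  0
 f  0  0  0  0  0  0  1  1
 l  0  0  0  0  0  0  1  1
 m  0  0  0  0  0  0  1  1
 e  0  0  0  0  0  0  1  1

1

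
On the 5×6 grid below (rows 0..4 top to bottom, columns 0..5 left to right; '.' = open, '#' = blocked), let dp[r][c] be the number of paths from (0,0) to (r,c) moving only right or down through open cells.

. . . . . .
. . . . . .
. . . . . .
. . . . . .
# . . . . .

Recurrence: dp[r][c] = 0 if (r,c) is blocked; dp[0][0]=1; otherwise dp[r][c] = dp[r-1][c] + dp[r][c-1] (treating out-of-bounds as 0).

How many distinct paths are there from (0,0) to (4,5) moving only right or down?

r\c   0   1   2   3   4   5
  0   1   1   1   1   1   1
  1   1   2   3   4   5   6
  2   1   3   6  10  15  21
  3   1   4  10  20  35  56
  4   0   4  14  34  69 125

125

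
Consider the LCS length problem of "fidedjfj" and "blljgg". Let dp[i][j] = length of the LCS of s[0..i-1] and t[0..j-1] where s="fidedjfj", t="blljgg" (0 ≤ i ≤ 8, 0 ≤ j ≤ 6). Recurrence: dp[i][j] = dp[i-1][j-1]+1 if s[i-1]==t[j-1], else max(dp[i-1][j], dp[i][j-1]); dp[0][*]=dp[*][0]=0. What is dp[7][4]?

   ''  b  l  l  j  g  g
''  0  0  0  0  0  0  0
 f  0  0  0  0  0  0  0
 i  0  0  0  0  0  0  0
 d  0  0  0  0  0  0  0
 e  0  0  0  0  0  0  0
 d  0  0  0  0  0  0  0
 j  0  0  0  0  1  1  1
 f  0  0  0  0  1  1  1
 j  0  0  0  0  1  1  1

1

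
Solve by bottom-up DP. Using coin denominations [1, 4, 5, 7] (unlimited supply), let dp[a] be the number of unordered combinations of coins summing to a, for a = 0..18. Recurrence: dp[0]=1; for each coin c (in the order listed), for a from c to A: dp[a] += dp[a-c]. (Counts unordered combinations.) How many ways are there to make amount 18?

after  coin     0     1     2     3     4     5     6     7     8     9    10    11    12    13    14    15    16    17    18
          1     1     1     1     1     1     1     1     1     1     1     1     1     1     1     1     1     1     1     1
          4     1     1     1     1     2     2     2     2     3     3     3     3     4     4     4     4     5     5     5
          5     1     1     1     1     2     3     3     3     4     5     6     6     7     8     9    10    11    12    13
          7     1     1     1     1     2     3     3     4     5     6     7     8    10    11    13    15    17    19    21

21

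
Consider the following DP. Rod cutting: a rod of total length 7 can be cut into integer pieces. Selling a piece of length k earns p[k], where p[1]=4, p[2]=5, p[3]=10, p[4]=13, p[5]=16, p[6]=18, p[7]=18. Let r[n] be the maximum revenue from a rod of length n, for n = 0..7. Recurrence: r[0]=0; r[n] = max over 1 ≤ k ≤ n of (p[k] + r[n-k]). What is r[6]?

24

   n    0    1    2    3    4    5    6    7
r[n]    0    4    8   12   16   20   24   28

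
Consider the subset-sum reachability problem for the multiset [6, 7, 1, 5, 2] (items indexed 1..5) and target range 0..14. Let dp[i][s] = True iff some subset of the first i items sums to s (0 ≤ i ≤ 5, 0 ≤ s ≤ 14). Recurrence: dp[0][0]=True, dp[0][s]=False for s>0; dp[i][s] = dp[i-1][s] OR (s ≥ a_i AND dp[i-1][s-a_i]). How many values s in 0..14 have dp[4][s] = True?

10

i\s   0   1   2   3   4   5   6   7   8   9  10  11  12  13  14
  0   T   F   F   F   F   F   F   F   F   F   F   F   F   F   F
  1   T   F   F   F   F   F   T   F   F   F   F   F   F   F   F
  2   T   F   F   F   F   F   T   T   F   F   F   F   F   T   F
  3   T   T   F   F   F   F   T   T   T   F   F   F   F   T   T
  4   T   T   F   F   F   T   T   T   T   F   F   T   T   T   T
  5   T   T   T   T   F   T   T   T   T   T   T   T   T   T   T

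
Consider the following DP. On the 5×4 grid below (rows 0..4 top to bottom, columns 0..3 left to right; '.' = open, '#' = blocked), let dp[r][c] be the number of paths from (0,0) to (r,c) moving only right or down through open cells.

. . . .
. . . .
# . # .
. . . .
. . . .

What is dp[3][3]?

6

r\c   0   1   2   3
  0   1   1   1   1
  1   1   2   3   4
  2   0   2   0   4
  3   0   2   2   6
  4   0   2   4  10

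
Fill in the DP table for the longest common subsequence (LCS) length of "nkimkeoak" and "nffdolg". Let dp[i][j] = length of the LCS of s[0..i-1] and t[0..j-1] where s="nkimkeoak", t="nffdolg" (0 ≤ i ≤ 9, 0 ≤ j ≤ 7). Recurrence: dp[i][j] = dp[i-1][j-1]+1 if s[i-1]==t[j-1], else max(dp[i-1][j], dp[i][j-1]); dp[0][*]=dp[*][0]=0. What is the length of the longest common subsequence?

2

   ''  n  f  f  d  o  l  g
''  0  0  0  0  0  0  0  0
 n  0  1  1  1  1  1  1  1
 k  0  1  1  1  1  1  1  1
 i  0  1  1  1  1  1  1  1
 m  0  1  1  1  1  1  1  1
 k  0  1  1  1  1  1  1  1
 e  0  1  1  1  1  1  1  1
 o  0  1  1  1  1  2  2  2
 a  0  1  1  1  1  2  2  2
 k  0  1  1  1  1  2  2  2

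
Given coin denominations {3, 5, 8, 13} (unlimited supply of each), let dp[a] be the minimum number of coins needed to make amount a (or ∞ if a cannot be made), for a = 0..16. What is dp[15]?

3

 a  0  1  2  3  4  5  6  7  8  9 10 11 12 13 14 15 16
dp  0  -  -  1  -  1  2  -  1  3  2  2  4  1  3  3  2
(- denotes ∞ / unreachable)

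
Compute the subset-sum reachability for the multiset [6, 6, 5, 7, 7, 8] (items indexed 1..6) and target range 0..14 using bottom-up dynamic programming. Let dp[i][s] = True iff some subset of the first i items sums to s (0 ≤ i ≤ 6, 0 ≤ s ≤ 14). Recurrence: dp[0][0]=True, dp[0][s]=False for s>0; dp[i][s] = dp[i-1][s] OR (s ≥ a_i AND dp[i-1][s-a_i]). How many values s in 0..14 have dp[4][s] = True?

7

i\s   0   1   2   3   4   5   6   7   8   9  10  11  12  13  14
  0   T   F   F   F   F   F   F   F   F   F   F   F   F   F   F
  1   T   F   F   F   F   F   T   F   F   F   F   F   F   F   F
  2   T   F   F   F   F   F   T   F   F   F   F   F   T   F   F
  3   T   F   F   F   F   T   T   F   F   F   F   T   T   F   F
  4   T   F   F   F   F   T   T   T   F   F   F   T   T   T   F
  5   T   F   F   F   F   T   T   T   F   F   F   T   T   T   T
  6   T   F   F   F   F   T   T   T   T   F   F   T   T   T   T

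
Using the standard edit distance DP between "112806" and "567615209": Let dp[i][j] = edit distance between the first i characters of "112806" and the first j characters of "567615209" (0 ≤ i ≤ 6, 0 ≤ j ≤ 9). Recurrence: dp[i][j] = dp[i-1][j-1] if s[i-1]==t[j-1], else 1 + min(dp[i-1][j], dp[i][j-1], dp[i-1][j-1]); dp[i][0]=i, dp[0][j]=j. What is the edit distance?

   ''  5  6  7  6  1  5  2  0  9
''  0  1  2  3  4  5  6  7  8  9
 1  1  1  2  3  4  4  5  6  7  8
 1  2  2  2  3  4  4  5  6  7  8
 2  3  3  3  3  4  5  5  5  6  7
 8  4  4  4  4  4  5  6  6  6  7
 0  5  5  5  5  5  5  6  7  6  7
 6  6  6  5  6  5  6  6  7  7  7

7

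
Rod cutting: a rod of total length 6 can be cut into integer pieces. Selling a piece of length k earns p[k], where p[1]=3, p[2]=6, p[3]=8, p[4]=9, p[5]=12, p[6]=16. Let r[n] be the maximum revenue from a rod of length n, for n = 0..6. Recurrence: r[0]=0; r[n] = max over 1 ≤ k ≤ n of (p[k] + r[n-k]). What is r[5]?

15

   n    0    1    2    3    4    5    6
r[n]    0    3    6    9   12   15   18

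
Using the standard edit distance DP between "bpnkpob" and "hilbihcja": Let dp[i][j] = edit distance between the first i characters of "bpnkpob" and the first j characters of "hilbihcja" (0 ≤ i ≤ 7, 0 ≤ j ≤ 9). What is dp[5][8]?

7

   ''  h  i  l  b  i  h  c  j  a
''  0  1  2  3  4  5  6  7  8  9
 b  1  1  2  3  3  4  5  6  7  8
 p  2  2  2  3  4  4  5  6  7  8
 n  3  3  3  3  4  5  5  6  7  8
 k  4  4  4  4  4  5  6  6  7  8
 p  5  5  5  5  5  5  6  7  7  8
 o  6  6  6  6  6  6  6  7  8  8
 b  7  7  7  7  6  7  7  7  8  9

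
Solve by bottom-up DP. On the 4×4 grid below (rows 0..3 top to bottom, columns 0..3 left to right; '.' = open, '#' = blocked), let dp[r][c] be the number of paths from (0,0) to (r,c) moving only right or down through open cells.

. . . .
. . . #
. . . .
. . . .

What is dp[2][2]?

r\c   0   1   2   3
  0   1   1   1   1
  1   1   2   3   0
  2   1   3   6   6
  3   1   4  10  16

6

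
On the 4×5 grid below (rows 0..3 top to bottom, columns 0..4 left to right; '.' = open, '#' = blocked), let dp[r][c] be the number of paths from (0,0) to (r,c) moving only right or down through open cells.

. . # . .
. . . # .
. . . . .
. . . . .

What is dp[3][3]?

14

r\c   0   1   2   3   4
  0   1   1   0   0   0
  1   1   2   2   0   0
  2   1   3   5   5   5
  3   1   4   9  14  19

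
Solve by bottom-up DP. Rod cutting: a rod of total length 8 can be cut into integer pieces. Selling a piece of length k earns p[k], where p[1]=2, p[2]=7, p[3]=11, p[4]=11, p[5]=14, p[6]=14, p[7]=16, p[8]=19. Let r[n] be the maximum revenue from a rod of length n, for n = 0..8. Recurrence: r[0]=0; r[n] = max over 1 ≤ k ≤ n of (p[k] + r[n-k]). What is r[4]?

   n    0    1    2    3    4    5    6    7    8
r[n]    0    2    7   11   14   18   22   25   29

14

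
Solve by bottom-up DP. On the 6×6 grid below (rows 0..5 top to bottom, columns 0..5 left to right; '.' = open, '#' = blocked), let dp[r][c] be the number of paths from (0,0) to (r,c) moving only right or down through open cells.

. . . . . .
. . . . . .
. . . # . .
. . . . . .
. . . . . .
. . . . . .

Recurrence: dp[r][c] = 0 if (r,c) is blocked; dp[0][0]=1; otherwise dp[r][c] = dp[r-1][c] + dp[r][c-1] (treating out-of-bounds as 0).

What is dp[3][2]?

r\c   0   1   2   3   4   5
  0   1   1   1   1   1   1
  1   1   2   3   4   5   6
  2   1   3   6   0   5  11
  3   1   4  10  10  15  26
  4   1   5  15  25  40  66
  5   1   6  21  46  86 152

10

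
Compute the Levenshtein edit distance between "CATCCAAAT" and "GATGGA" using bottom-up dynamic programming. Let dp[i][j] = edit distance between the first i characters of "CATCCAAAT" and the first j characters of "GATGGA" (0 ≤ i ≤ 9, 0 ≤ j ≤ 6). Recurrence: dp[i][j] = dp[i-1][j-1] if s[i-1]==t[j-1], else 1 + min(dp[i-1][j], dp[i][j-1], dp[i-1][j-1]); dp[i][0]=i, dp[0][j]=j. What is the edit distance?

   ''  G  A  T  G  G  A
''  0  1  2  3  4  5  6
 C  1  1  2  3  4  5  6
 A  2  2  1  2  3  4  5
 T  3  3  2  1  2  3  4
 C  4  4  3  2  2  3  4
 C  5  5  4  3  3  3  4
 A  6  6  5  4  4  4  3
 A  7  7  6  5  5  5  4
 A  8  8  7  6  6  6  5
 T  9  9  8  7  7  7  6

6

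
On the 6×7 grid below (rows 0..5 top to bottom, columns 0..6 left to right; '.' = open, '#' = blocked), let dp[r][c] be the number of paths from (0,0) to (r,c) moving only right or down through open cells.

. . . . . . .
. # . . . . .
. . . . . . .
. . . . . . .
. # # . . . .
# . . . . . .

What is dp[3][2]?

r\c   0   1   2   3   4   5   6
  0   1   1   1   1   1   1   1
  1   1   0   1   2   3   4   5
  2   1   1   2   4   7  11  16
  3   1   2   4   8  15  26  42
  4   1   0   0   8  23  49  91
  5   0   0   0   8  31  80 171

4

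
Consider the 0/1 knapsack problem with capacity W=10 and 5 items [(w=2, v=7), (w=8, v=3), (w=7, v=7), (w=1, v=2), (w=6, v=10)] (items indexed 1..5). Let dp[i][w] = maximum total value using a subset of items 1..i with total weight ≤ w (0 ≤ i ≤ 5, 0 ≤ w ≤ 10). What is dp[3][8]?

i\w   0   1   2   3   4   5   6   7   8   9  10
  0   0   0   0   0   0   0   0   0   0   0   0
  1   0   0   7   7   7   7   7   7   7   7   7
  2   0   0   7   7   7   7   7   7   7   7  10
  3   0   0   7   7   7   7   7   7   7  14  14
  4   0   2   7   9   9   9   9   9   9  14  16
  5   0   2   7   9   9   9  10  12  17  19  19

7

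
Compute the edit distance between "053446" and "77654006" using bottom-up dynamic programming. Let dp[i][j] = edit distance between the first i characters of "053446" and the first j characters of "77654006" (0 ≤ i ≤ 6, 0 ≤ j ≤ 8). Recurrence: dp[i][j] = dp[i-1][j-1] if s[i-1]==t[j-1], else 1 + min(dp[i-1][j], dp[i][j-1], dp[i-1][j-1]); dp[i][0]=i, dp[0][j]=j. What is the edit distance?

   ''  7  7  6  5  4  0  0  6
''  0  1  2  3  4  5  6  7  8
 0  1  1  2  3  4  5  5  6  7
 5  2  2  2  3  3  4  5  6  7
 3  3  3  3  3  4  4  5  6  7
 4  4  4  4  4  4  4  5  6  7
 4  5  5  5  5  5  4  5  6  7
 6  6  6  6  5  6  5  5  6  6

6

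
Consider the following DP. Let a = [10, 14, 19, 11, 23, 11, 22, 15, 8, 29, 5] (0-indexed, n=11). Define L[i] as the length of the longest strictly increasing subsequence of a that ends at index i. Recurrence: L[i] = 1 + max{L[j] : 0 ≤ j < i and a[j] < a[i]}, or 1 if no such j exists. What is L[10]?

1

   i    0    1    2    3    4    5    6    7    8    9   10
a[i]   10   14   19   11   23   11   22   15    8   29    5
L[i]    1    2    3    2    4    2    4    3    1    5    1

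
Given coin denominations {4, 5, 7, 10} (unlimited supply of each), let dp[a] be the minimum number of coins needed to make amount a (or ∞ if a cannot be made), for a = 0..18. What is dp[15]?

 a  0  1  2  3  4  5  6  7  8  9 10 11 12 13 14 15 16 17 18
dp  0  -  -  -  1  1  -  1  2  2  1  2  2  3  2  2  3  2  3
(- denotes ∞ / unreachable)

2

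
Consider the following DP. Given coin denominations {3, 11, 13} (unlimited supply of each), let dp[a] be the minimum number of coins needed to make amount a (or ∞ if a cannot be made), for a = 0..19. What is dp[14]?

 a  0  1  2  3  4  5  6  7  8  9 10 11 12 13 14 15 16 17 18 19
dp  0  -  -  1  -  -  2  -  -  3  -  1  4  1  2  5  2  3  6  3
(- denotes ∞ / unreachable)

2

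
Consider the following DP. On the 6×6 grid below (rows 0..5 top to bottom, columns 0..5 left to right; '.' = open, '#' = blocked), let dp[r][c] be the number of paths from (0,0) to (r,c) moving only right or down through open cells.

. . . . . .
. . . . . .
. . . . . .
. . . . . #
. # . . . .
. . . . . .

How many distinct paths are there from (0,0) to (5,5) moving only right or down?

171

r\c   0   1   2   3   4   5
  0   1   1   1   1   1   1
  1   1   2   3   4   5   6
  2   1   3   6  10  15  21
  3   1   4  10  20  35   0
  4   1   0  10  30  65  65
  5   1   1  11  41 106 171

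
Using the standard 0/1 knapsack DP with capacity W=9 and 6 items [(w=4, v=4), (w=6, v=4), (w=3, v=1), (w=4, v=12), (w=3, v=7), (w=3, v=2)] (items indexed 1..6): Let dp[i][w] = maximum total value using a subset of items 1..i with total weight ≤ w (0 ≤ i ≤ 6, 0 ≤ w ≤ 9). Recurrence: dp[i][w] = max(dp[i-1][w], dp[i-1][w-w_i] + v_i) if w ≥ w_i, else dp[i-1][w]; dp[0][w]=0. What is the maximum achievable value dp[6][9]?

i\w   0   1   2   3   4   5   6   7   8   9
  0   0   0   0   0   0   0   0   0   0   0
  1   0   0   0   0   4   4   4   4   4   4
  2   0   0   0   0   4   4   4   4   4   4
  3   0   0   0   1   4   4   4   5   5   5
  4   0   0   0   1  12  12  12  13  16  16
  5   0   0   0   7  12  12  12  19  19  19
  6   0   0   0   7  12  12  12  19  19  19

19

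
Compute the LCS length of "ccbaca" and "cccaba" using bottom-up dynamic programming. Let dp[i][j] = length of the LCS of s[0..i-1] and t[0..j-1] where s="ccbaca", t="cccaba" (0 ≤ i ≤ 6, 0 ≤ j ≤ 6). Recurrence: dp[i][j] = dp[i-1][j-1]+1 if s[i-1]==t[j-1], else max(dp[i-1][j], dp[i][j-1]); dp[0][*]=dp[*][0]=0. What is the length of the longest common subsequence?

4

   ''  c  c  c  a  b  a
''  0  0  0  0  0  0  0
 c  0  1  1  1  1  1  1
 c  0  1  2  2  2  2  2
 b  0  1  2  2  2  3  3
 a  0  1  2  2  3  3  4
 c  0  1  2  3  3  3  4
 a  0  1  2  3  4  4  4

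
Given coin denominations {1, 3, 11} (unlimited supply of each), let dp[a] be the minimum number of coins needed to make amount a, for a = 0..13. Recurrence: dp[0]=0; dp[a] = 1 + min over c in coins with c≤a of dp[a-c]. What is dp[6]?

 a  0  1  2  3  4  5  6  7  8  9 10 11 12 13
dp  0  1  2  1  2  3  2  3  4  3  4  1  2  3

2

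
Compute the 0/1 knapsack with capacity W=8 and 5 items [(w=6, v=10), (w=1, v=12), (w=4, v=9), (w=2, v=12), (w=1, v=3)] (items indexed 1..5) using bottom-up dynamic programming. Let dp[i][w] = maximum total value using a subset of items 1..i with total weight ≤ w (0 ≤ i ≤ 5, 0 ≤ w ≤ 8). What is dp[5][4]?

i\w   0   1   2   3   4   5   6   7   8
  0   0   0   0   0   0   0   0   0   0
  1   0   0   0   0   0   0  10  10  10
  2   0  12  12  12  12  12  12  22  22
  3   0  12  12  12  12  21  21  22  22
  4   0  12  12  24  24  24  24  33  33
  5   0  12  15  24  27  27  27  33  36

27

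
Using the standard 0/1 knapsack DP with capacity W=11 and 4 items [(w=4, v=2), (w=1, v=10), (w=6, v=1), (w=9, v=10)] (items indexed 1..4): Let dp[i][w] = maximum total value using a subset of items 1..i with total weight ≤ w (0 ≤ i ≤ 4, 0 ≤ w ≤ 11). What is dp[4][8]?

12

i\w   0   1   2   3   4   5   6   7   8   9  10  11
  0   0   0   0   0   0   0   0   0   0   0   0   0
  1   0   0   0   0   2   2   2   2   2   2   2   2
  2   0  10  10  10  10  12  12  12  12  12  12  12
  3   0  10  10  10  10  12  12  12  12  12  12  13
  4   0  10  10  10  10  12  12  12  12  12  20  20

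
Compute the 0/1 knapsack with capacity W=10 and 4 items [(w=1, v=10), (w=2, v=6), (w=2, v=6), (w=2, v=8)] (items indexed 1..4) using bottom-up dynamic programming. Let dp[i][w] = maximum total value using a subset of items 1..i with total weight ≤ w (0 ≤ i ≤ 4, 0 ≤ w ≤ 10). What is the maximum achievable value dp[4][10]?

i\w   0   1   2   3   4   5   6   7   8   9  10
  0   0   0   0   0   0   0   0   0   0   0   0
  1   0  10  10  10  10  10  10  10  10  10  10
  2   0  10  10  16  16  16  16  16  16  16  16
  3   0  10  10  16  16  22  22  22  22  22  22
  4   0  10  10  18  18  24  24  30  30  30  30

30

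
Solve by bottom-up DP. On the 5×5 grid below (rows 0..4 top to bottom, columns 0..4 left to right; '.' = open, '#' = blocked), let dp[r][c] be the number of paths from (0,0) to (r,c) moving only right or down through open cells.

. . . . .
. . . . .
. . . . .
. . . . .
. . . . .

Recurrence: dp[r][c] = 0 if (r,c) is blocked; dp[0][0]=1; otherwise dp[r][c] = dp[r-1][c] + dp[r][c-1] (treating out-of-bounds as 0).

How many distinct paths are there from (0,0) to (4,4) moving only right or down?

r\c   0   1   2   3   4
  0   1   1   1   1   1
  1   1   2   3   4   5
  2   1   3   6  10  15
  3   1   4  10  20  35
  4   1   5  15  35  70

70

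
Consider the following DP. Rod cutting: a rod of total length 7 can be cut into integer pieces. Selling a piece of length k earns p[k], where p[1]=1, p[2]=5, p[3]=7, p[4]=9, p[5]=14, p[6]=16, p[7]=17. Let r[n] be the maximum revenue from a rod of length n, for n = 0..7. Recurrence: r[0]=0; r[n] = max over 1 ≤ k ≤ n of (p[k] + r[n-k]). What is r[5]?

14

   n    0    1    2    3    4    5    6    7
r[n]    0    1    5    7   10   14   16   19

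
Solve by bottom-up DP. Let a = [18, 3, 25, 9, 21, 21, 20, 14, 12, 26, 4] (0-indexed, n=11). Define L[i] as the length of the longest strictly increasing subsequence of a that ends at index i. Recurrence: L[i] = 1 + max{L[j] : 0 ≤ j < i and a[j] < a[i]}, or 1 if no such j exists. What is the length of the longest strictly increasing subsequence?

   i    0    1    2    3    4    5    6    7    8    9   10
a[i]   18    3   25    9   21   21   20   14   12   26    4
L[i]    1    1    2    2    3    3    3    3    3    4    2

4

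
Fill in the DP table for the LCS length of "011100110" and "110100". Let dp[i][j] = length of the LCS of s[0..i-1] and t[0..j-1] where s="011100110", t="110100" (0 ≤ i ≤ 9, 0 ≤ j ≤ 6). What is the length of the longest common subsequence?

   ''  1  1  0  1  0  0
''  0  0  0  0  0  0  0
 0  0  0  0  1  1  1  1
 1  0  1  1  1  2  2  2
 1  0  1  2  2  2  2  2
 1  0  1  2  2  3  3  3
 0  0  1  2  3  3  4  4
 0  0  1  2  3  3  4  5
 1  0  1  2  3  4  4  5
 1  0  1  2  3  4  4  5
 0  0  1  2  3  4  5  5

5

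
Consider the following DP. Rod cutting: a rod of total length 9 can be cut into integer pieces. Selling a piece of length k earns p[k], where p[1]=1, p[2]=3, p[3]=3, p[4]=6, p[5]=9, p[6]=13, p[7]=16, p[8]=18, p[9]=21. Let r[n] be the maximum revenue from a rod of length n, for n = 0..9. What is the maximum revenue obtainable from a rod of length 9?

21

   n    0    1    2    3    4    5    6    7    8    9
r[n]    0    1    3    4    6    9   13   16   18   21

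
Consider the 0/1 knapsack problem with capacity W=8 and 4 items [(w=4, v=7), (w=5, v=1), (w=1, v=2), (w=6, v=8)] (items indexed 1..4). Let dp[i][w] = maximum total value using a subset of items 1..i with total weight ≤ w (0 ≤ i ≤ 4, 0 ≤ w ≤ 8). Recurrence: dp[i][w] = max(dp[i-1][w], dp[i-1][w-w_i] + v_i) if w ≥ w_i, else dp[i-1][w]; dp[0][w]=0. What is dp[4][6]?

9

i\w   0   1   2   3   4   5   6   7   8
  0   0   0   0   0   0   0   0   0   0
  1   0   0   0   0   7   7   7   7   7
  2   0   0   0   0   7   7   7   7   7
  3   0   2   2   2   7   9   9   9   9
  4   0   2   2   2   7   9   9  10  10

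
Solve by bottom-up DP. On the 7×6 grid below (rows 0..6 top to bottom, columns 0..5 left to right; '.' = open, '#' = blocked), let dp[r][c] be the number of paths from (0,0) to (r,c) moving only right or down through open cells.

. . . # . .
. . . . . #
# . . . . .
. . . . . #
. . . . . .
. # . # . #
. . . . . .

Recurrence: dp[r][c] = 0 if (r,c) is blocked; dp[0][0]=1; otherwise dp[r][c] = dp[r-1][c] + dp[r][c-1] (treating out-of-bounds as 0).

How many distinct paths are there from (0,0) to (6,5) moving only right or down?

r\c   0   1   2   3   4   5
  0   1   1   1   0   0   0
  1   1   2   3   3   3   0
  2   0   2   5   8  11  11
  3   0   2   7  15  26   0
  4   0   2   9  24  50  50
  5   0   0   9   0  50   0
  6   0   0   9   9  59  59

59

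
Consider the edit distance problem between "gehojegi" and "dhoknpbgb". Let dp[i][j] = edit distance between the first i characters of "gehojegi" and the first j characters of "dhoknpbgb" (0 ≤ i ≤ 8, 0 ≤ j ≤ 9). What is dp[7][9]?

7

   ''  d  h  o  k  n  p  b  g  b
''  0  1  2  3  4  5  6  7  8  9
 g  1  1  2  3  4  5  6  7  7  8
 e  2  2  2  3  4  5  6  7  8  8
 h  3  3  2  3  4  5  6  7  8  9
 o  4  4  3  2  3  4  5  6  7  8
 j  5  5  4  3  3  4  5  6  7  8
 e  6  6  5  4  4  4  5  6  7  8
 g  7  7  6  5  5  5  5  6  6  7
 i  8  8  7  6  6  6  6  6  7  7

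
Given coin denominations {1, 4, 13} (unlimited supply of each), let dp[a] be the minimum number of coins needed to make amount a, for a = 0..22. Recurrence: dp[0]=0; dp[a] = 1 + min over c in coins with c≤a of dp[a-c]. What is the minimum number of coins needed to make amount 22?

4

 a  0  1  2  3  4  5  6  7  8  9 10 11 12 13 14 15 16 17 18 19 20 21 22
dp  0  1  2  3  1  2  3  4  2  3  4  5  3  1  2  3  4  2  3  4  5  3  4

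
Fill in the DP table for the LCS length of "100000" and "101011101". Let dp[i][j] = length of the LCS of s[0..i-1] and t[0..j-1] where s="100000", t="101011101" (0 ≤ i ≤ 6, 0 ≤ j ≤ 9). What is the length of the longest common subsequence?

   ''  1  0  1  0  1  1  1  0  1
''  0  0  0  0  0  0  0  0  0  0
 1  0  1  1  1  1  1  1  1  1  1
 0  0  1  2  2  2  2  2  2  2  2
 0  0  1  2  2  3  3  3  3  3  3
 0  0  1  2  2  3  3  3  3  4  4
 0  0  1  2  2  3  3  3  3  4  4
 0  0  1  2  2  3  3  3  3  4  4

4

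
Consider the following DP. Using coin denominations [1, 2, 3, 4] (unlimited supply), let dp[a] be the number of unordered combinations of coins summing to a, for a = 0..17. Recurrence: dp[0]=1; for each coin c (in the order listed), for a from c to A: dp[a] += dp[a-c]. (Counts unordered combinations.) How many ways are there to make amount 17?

72

after  coin     0     1     2     3     4     5     6     7     8     9    10    11    12    13    14    15    16    17
          1     1     1     1     1     1     1     1     1     1     1     1     1     1     1     1     1     1     1
          2     1     1     2     2     3     3     4     4     5     5     6     6     7     7     8     8     9     9
          3     1     1     2     3     4     5     7     8    10    12    14    16    19    21    24    27    30    33
          4     1     1     2     3     5     6     9    11    15    18    23    27    34    39    47    54    64    72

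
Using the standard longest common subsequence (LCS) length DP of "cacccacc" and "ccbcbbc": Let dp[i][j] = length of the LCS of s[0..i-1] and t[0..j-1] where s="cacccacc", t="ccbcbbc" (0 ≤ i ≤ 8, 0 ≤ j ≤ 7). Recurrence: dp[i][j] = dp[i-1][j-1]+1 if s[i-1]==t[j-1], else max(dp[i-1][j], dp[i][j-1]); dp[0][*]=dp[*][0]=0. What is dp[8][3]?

   ''  c  c  b  c  b  b  c
''  0  0  0  0  0  0  0  0
 c  0  1  1  1  1  1  1  1
 a  0  1  1  1  1  1  1  1
 c  0  1  2  2  2  2  2  2
 c  0  1  2  2  3  3  3  3
 c  0  1  2  2  3  3  3  4
 a  0  1  2  2  3  3  3  4
 c  0  1  2  2  3  3  3  4
 c  0  1  2  2  3  3  3  4

2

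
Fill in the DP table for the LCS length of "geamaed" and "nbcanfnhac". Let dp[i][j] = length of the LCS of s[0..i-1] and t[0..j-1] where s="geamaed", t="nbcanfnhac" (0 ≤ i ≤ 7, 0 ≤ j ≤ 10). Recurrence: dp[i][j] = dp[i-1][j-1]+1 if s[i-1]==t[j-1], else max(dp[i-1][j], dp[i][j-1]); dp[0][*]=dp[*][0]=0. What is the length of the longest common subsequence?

   ''  n  b  c  a  n  f  n  h  a  c
''  0  0  0  0  0  0  0  0  0  0  0
 g  0  0  0  0  0  0  0  0  0  0  0
 e  0  0  0  0  0  0  0  0  0  0  0
 a  0  0  0  0  1  1  1  1  1  1  1
 m  0  0  0  0  1  1  1  1  1  1  1
 a  0  0  0  0  1  1  1  1  1  2  2
 e  0  0  0  0  1  1  1  1  1  2  2
 d  0  0  0  0  1  1  1  1  1  2  2

2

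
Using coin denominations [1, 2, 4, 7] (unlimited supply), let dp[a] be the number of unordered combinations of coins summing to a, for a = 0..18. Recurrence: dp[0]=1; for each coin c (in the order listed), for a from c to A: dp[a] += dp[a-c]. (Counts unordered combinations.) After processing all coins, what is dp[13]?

after  coin     0     1     2     3     4     5     6     7     8     9    10    11    12    13    14    15    16    17    18
          1     1     1     1     1     1     1     1     1     1     1     1     1     1     1     1     1     1     1     1
          2     1     1     2     2     3     3     4     4     5     5     6     6     7     7     8     8     9     9    10
          4     1     1     2     2     4     4     6     6     9     9    12    12    16    16    20    20    25    25    30
          7     1     1     2     2     4     4     6     7    10    11    14    16    20    22    27    30    36    39    46

22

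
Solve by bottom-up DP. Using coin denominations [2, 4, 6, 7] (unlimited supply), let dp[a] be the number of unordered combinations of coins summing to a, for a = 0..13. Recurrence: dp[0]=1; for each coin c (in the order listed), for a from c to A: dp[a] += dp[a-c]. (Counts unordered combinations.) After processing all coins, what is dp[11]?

2

after  coin     0     1     2     3     4     5     6     7     8     9    10    11    12    13
          2     1     0     1     0     1     0     1     0     1     0     1     0     1     0
          4     1     0     1     0     2     0     2     0     3     0     3     0     4     0
          6     1     0     1     0     2     0     3     0     4     0     5     0     7     0
          7     1     0     1     0     2     0     3     1     4     1     5     2     7     3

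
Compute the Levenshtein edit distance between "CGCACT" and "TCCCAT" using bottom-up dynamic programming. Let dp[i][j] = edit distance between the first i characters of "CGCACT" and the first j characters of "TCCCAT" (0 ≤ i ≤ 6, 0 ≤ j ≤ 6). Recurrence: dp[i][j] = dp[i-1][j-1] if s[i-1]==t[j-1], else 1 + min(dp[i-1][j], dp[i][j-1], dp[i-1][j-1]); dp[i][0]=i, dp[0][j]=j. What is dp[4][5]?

   ''  T  C  C  C  A  T
''  0  1  2  3  4  5  6
 C  1  1  1  2  3  4  5
 G  2  2  2  2  3  4  5
 C  3  3  2  2  2  3  4
 A  4  4  3  3  3  2  3
 C  5  5  4  3  3  3  3
 T  6  5  5  4  4  4  3

2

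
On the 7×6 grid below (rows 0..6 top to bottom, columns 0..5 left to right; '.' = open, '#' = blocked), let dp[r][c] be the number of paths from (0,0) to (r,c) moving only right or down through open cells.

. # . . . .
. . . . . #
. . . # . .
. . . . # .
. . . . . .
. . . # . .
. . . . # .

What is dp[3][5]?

1

r\c   0   1   2   3   4   5
  0   1   0   0   0   0   0
  1   1   1   1   1   1   0
  2   1   2   3   0   1   1
  3   1   3   6   6   0   1
  4   1   4  10  16  16  17
  5   1   5  15   0  16  33
  6   1   6  21  21   0  33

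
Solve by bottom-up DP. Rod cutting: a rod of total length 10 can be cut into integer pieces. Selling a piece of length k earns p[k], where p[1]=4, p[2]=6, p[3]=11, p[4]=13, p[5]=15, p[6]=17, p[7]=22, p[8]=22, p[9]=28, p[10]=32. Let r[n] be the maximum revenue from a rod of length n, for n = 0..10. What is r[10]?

40

   n    0    1    2    3    4    5    6    7    8    9   10
r[n]    0    4    8   12   16   20   24   28   32   36   40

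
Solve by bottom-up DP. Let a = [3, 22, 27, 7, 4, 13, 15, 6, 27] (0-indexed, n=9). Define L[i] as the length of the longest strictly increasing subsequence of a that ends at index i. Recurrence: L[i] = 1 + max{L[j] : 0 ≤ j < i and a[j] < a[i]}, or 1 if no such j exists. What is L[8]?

5

   i    0    1    2    3    4    5    6    7    8
a[i]    3   22   27    7    4   13   15    6   27
L[i]    1    2    3    2    2    3    4    3    5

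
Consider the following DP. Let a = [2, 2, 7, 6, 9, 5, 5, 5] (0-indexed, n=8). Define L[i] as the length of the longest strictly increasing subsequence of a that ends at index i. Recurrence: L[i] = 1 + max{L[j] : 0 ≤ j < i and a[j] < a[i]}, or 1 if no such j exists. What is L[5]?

2

   i    0    1    2    3    4    5    6    7
a[i]    2    2    7    6    9    5    5    5
L[i]    1    1    2    2    3    2    2    2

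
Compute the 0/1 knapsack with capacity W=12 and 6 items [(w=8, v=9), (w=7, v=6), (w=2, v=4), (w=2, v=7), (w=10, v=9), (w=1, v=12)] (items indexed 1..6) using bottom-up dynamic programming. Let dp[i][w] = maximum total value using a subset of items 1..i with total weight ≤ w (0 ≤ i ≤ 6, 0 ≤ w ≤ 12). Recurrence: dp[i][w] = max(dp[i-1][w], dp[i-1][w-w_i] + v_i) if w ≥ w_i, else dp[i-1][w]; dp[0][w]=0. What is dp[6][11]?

28

i\w   0   1   2   3   4   5   6   7   8   9  10  11  12
  0   0   0   0   0   0   0   0   0   0   0   0   0   0
  1   0   0   0   0   0   0   0   0   9   9   9   9   9
  2   0   0   0   0   0   0   0   6   9   9   9   9   9
  3   0   0   4   4   4   4   4   6   9  10  13  13  13
  4   0   0   7   7  11  11  11  11  11  13  16  17  20
  5   0   0   7   7  11  11  11  11  11  13  16  17  20
  6   0  12  12  19  19  23  23  23  23  23  25  28  29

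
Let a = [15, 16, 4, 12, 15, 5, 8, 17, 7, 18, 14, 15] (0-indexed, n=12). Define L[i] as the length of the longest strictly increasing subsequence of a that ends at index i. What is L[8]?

3

   i    0    1    2    3    4    5    6    7    8    9   10   11
a[i]   15   16    4   12   15    5    8   17    7   18   14   15
L[i]    1    2    1    2    3    2    3    4    3    5    4    5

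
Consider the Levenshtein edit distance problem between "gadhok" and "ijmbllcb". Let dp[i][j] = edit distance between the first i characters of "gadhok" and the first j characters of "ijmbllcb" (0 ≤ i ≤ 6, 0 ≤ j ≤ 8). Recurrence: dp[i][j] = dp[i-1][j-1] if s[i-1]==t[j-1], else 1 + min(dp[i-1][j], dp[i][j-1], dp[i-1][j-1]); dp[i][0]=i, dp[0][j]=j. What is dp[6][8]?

   ''  i  j  m  b  l  l  c  b
''  0  1  2  3  4  5  6  7  8
 g  1  1  2  3  4  5  6  7  8
 a  2  2  2  3  4  5  6  7  8
 d  3  3  3  3  4  5  6  7  8
 h  4  4  4  4  4  5  6  7  8
 o  5  5  5  5  5  5  6  7  8
 k  6  6  6  6  6  6  6  7  8

8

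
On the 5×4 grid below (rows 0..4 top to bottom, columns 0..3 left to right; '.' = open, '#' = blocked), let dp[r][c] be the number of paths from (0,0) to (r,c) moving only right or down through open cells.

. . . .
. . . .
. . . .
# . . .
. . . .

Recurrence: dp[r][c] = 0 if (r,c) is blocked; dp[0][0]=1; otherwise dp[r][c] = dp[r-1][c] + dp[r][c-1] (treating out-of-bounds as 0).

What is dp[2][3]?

r\c   0   1   2   3
  0   1   1   1   1
  1   1   2   3   4
  2   1   3   6  10
  3   0   3   9  19
  4   0   3  12  31

10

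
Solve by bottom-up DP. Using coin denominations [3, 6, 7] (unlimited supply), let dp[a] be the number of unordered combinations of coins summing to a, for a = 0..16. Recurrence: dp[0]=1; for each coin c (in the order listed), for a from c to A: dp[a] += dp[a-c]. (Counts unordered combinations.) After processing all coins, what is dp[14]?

after  coin     0     1     2     3     4     5     6     7     8     9    10    11    12    13    14    15    16
          3     1     0     0     1     0     0     1     0     0     1     0     0     1     0     0     1     0
          6     1     0     0     1     0     0     2     0     0     2     0     0     3     0     0     3     0
          7     1     0     0     1     0     0     2     1     0     2     1     0     3     2     1     3     2

1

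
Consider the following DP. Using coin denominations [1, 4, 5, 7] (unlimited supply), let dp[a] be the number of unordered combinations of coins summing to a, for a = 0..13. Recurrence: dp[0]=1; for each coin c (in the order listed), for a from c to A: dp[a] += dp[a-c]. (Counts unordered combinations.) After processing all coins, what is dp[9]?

6

after  coin     0     1     2     3     4     5     6     7     8     9    10    11    12    13
          1     1     1     1     1     1     1     1     1     1     1     1     1     1     1
          4     1     1     1     1     2     2     2     2     3     3     3     3     4     4
          5     1     1     1     1     2     3     3     3     4     5     6     6     7     8
          7     1     1     1     1     2     3     3     4     5     6     7     8    10    11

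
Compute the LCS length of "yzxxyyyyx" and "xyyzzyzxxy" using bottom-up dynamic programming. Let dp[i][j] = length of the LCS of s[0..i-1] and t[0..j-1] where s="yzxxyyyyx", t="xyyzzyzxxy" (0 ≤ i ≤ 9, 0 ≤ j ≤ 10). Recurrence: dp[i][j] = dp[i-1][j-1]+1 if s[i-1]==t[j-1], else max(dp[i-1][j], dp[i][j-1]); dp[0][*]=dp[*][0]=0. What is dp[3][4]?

   ''  x  y  y  z  z  y  z  x  x  y
''  0  0  0  0  0  0  0  0  0  0  0
 y  0  0  1  1  1  1  1  1  1  1  1
 z  0  0  1  1  2  2  2  2  2  2  2
 x  0  1  1  1  2  2  2  2  3  3  3
 x  0  1  1  1  2  2  2  2  3  4  4
 y  0  1  2  2  2  2  3  3  3  4  5
 y  0  1  2  3  3  3  3  3  3  4  5
 y  0  1  2  3  3  3  4  4  4  4  5
 y  0  1  2  3  3  3  4  4  4  4  5
 x  0  1  2  3  3  3  4  4  5  5  5

2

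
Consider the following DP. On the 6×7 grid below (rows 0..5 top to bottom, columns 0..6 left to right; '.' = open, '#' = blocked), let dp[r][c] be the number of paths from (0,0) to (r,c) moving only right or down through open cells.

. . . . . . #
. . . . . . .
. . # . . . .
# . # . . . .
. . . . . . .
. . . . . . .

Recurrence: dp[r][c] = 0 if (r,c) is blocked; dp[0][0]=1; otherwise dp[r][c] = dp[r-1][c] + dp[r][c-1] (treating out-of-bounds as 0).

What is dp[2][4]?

9

r\c   0   1   2   3   4   5   6
  0   1   1   1   1   1   1   0
  1   1   2   3   4   5   6   6
  2   1   3   0   4   9  15  21
  3   0   3   0   4  13  28  49
  4   0   3   3   7  20  48  97
  5   0   3   6  13  33  81 178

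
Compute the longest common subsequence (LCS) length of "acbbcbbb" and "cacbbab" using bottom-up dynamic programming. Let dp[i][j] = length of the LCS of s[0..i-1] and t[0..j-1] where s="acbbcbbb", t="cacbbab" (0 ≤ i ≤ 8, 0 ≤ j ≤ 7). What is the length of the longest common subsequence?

5

   ''  c  a  c  b  b  a  b
''  0  0  0  0  0  0  0  0
 a  0  0  1  1  1  1  1  1
 c  0  1  1  2  2  2  2  2
 b  0  1  1  2  3  3  3  3
 b  0  1  1  2  3  4  4  4
 c  0  1  1  2  3  4  4  4
 b  0  1  1  2  3  4  4  5
 b  0  1  1  2  3  4  4  5
 b  0  1  1  2  3  4  4  5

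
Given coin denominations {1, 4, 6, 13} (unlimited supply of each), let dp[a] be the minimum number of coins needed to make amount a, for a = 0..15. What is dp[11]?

3

 a  0  1  2  3  4  5  6  7  8  9 10 11 12 13 14 15
dp  0  1  2  3  1  2  1  2  2  3  2  3  2  1  2  3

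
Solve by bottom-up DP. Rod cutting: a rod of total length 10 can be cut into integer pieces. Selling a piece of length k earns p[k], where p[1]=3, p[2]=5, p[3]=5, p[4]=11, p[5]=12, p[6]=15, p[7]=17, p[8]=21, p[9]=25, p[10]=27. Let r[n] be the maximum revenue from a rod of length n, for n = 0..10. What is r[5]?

15

   n    0    1    2    3    4    5    6    7    8    9   10
r[n]    0    3    6    9   12   15   18   21   24   27   30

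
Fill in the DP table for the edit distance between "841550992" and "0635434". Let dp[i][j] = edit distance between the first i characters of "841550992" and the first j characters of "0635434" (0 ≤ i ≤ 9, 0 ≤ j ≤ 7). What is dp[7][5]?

6

   ''  0  6  3  5  4  3  4
''  0  1  2  3  4  5  6  7
 8  1  1  2  3  4  5  6  7
 4  2  2  2  3  4  4  5  6
 1  3  3  3  3  4  5  5  6
 5  4  4  4  4  3  4  5  6
 5  5  5  5  5  4  4  5  6
 0  6  5  6  6  5  5  5  6
 9  7  6  6  7  6  6  6  6
 9  8  7  7  7  7  7  7  7
 2  9  8  8  8  8  8  8  8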